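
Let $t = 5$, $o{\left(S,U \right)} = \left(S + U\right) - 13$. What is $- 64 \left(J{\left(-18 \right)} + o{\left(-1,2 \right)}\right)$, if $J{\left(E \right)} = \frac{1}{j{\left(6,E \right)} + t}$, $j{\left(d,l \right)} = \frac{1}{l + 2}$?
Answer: $\frac{59648}{79} \approx 755.04$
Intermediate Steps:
$o{\left(S,U \right)} = -13 + S + U$
$j{\left(d,l \right)} = \frac{1}{2 + l}$
$J{\left(E \right)} = \frac{1}{5 + \frac{1}{2 + E}}$ ($J{\left(E \right)} = \frac{1}{\frac{1}{2 + E} + 5} = \frac{1}{5 + \frac{1}{2 + E}}$)
$- 64 \left(J{\left(-18 \right)} + o{\left(-1,2 \right)}\right) = - 64 \left(\frac{2 - 18}{11 + 5 \left(-18\right)} - 12\right) = - 64 \left(\frac{1}{11 - 90} \left(-16\right) - 12\right) = - 64 \left(\frac{1}{-79} \left(-16\right) - 12\right) = - 64 \left(\left(- \frac{1}{79}\right) \left(-16\right) - 12\right) = - 64 \left(\frac{16}{79} - 12\right) = \left(-64\right) \left(- \frac{932}{79}\right) = \frac{59648}{79}$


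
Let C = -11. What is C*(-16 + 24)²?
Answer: -704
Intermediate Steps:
C*(-16 + 24)² = -11*(-16 + 24)² = -11*8² = -11*64 = -704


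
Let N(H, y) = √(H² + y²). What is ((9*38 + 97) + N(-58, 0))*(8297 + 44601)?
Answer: 26290306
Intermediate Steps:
((9*38 + 97) + N(-58, 0))*(8297 + 44601) = ((9*38 + 97) + √((-58)² + 0²))*(8297 + 44601) = ((342 + 97) + √(3364 + 0))*52898 = (439 + √3364)*52898 = (439 + 58)*52898 = 497*52898 = 26290306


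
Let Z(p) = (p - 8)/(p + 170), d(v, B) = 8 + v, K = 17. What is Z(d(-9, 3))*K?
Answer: -153/169 ≈ -0.90532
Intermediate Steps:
Z(p) = (-8 + p)/(170 + p)
Z(d(-9, 3))*K = ((-8 + (8 - 9))/(170 + (8 - 9)))*17 = ((-8 - 1)/(170 - 1))*17 = (-9/169)*17 = ((1/169)*(-9))*17 = -9/169*17 = -153/169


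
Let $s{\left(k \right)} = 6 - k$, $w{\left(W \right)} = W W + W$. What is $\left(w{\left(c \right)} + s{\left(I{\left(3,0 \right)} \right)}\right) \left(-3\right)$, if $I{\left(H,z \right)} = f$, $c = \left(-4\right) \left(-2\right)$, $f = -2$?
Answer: $-240$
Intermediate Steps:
$c = 8$
$I{\left(H,z \right)} = -2$
$w{\left(W \right)} = W + W^{2}$ ($w{\left(W \right)} = W^{2} + W = W + W^{2}$)
$\left(w{\left(c \right)} + s{\left(I{\left(3,0 \right)} \right)}\right) \left(-3\right) = \left(8 \left(1 + 8\right) + \left(6 - -2\right)\right) \left(-3\right) = \left(8 \cdot 9 + \left(6 + 2\right)\right) \left(-3\right) = \left(72 + 8\right) \left(-3\right) = 80 \left(-3\right) = -240$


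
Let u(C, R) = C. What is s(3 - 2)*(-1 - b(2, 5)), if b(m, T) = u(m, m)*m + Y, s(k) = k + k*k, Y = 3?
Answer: -16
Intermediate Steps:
s(k) = k + k²
b(m, T) = 3 + m² (b(m, T) = m*m + 3 = m² + 3 = 3 + m²)
s(3 - 2)*(-1 - b(2, 5)) = ((3 - 2)*(1 + (3 - 2)))*(-1 - (3 + 2²)) = (1*(1 + 1))*(-1 - (3 + 4)) = (1*2)*(-1 - 1*7) = 2*(-1 - 7) = 2*(-8) = -16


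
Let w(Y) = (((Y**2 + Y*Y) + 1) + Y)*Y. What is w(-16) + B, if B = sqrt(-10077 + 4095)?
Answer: -7952 + I*sqrt(5982) ≈ -7952.0 + 77.343*I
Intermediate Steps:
B = I*sqrt(5982) (B = sqrt(-5982) = I*sqrt(5982) ≈ 77.343*I)
w(Y) = Y*(1 + Y + 2*Y**2) (w(Y) = (((Y**2 + Y**2) + 1) + Y)*Y = ((2*Y**2 + 1) + Y)*Y = ((1 + 2*Y**2) + Y)*Y = (1 + Y + 2*Y**2)*Y = Y*(1 + Y + 2*Y**2))
w(-16) + B = -16*(1 - 16 + 2*(-16)**2) + I*sqrt(5982) = -16*(1 - 16 + 2*256) + I*sqrt(5982) = -16*(1 - 16 + 512) + I*sqrt(5982) = -16*497 + I*sqrt(5982) = -7952 + I*sqrt(5982)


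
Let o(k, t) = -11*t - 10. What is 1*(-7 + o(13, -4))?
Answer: 27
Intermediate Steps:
o(k, t) = -10 - 11*t
1*(-7 + o(13, -4)) = 1*(-7 + (-10 - 11*(-4))) = 1*(-7 + (-10 + 44)) = 1*(-7 + 34) = 1*27 = 27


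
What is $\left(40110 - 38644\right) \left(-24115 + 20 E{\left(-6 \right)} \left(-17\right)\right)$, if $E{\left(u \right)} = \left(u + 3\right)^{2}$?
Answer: $-39838550$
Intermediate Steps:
$E{\left(u \right)} = \left(3 + u\right)^{2}$
$\left(40110 - 38644\right) \left(-24115 + 20 E{\left(-6 \right)} \left(-17\right)\right) = \left(40110 - 38644\right) \left(-24115 + 20 \left(3 - 6\right)^{2} \left(-17\right)\right) = 1466 \left(-24115 + 20 \left(-3\right)^{2} \left(-17\right)\right) = 1466 \left(-24115 + 20 \cdot 9 \left(-17\right)\right) = 1466 \left(-24115 + 180 \left(-17\right)\right) = 1466 \left(-24115 - 3060\right) = 1466 \left(-27175\right) = -39838550$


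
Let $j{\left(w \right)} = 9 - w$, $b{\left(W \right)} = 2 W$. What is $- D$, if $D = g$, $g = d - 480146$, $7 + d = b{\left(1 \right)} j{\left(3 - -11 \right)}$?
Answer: $480163$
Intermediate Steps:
$d = -17$ ($d = -7 + 2 \cdot 1 \left(9 - \left(3 - -11\right)\right) = -7 + 2 \left(9 - \left(3 + 11\right)\right) = -7 + 2 \left(9 - 14\right) = -7 + 2 \left(-5\right) = -7 - 10 = -17$)
$g = -480163$ ($g = -17 - 480146 = -480163$)
$D = -480163$
$- D = \left(-1\right) \left(-480163\right) = 480163$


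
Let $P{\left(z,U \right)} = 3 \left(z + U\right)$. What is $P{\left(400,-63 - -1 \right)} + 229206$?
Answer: $230220$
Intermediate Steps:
$P{\left(z,U \right)} = 3 U + 3 z$ ($P{\left(z,U \right)} = 3 \left(U + z\right) = 3 U + 3 z$)
$P{\left(400,-63 - -1 \right)} + 229206 = \left(3 \left(-63 - -1\right) + 3 \cdot 400\right) + 229206 = \left(3 \left(-63 + 1\right) + 1200\right) + 229206 = \left(3 \left(-62\right) + 1200\right) + 229206 = \left(-186 + 1200\right) + 229206 = 1014 + 229206 = 230220$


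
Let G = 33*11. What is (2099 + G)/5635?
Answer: 2462/5635 ≈ 0.43691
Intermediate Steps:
G = 363
(2099 + G)/5635 = (2099 + 363)/5635 = 2462*(1/5635) = 2462/5635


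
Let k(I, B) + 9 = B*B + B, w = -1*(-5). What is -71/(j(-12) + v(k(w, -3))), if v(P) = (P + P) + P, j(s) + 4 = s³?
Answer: 71/1741 ≈ 0.040781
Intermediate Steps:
w = 5
k(I, B) = -9 + B + B² (k(I, B) = -9 + (B*B + B) = -9 + (B² + B) = -9 + (B + B²) = -9 + B + B²)
j(s) = -4 + s³
v(P) = 3*P (v(P) = 2*P + P = 3*P)
-71/(j(-12) + v(k(w, -3))) = -71/((-4 + (-12)³) + 3*(-9 - 3 + (-3)²)) = -71/((-4 - 1728) + 3*(-9 - 3 + 9)) = -71/(-1732 + 3*(-3)) = -71/(-1732 - 9) = -71/(-1741) = -1/1741*(-71) = 71/1741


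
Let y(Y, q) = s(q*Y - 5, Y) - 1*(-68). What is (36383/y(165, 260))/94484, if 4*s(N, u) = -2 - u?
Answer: 36383/2480205 ≈ 0.014669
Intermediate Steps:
s(N, u) = -½ - u/4 (s(N, u) = (-2 - u)/4 = -½ - u/4)
y(Y, q) = 135/2 - Y/4 (y(Y, q) = (-½ - Y/4) - 1*(-68) = (-½ - Y/4) + 68 = 135/2 - Y/4)
(36383/y(165, 260))/94484 = (36383/(135/2 - ¼*165))/94484 = (36383/(135/2 - 165/4))*(1/94484) = (36383/(105/4))*(1/94484) = (36383*(4/105))*(1/94484) = (145532/105)*(1/94484) = 36383/2480205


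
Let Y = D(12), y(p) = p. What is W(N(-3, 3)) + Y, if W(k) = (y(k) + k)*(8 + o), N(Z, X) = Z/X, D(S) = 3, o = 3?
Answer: -19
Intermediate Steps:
Y = 3
W(k) = 22*k (W(k) = (k + k)*(8 + 3) = (2*k)*11 = 22*k)
W(N(-3, 3)) + Y = 22*(-3/3) + 3 = 22*(-3*⅓) + 3 = 22*(-1) + 3 = -22 + 3 = -19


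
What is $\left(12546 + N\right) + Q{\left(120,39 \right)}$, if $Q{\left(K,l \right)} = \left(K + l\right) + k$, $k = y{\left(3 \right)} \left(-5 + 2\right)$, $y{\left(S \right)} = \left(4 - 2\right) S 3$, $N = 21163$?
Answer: $33814$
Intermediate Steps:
$y{\left(S \right)} = 6 S$ ($y{\left(S \right)} = 2 S 3 = 6 S$)
$k = -54$ ($k = 6 \cdot 3 \left(-5 + 2\right) = 18 \left(-3\right) = -54$)
$Q{\left(K,l \right)} = -54 + K + l$ ($Q{\left(K,l \right)} = \left(K + l\right) - 54 = -54 + K + l$)
$\left(12546 + N\right) + Q{\left(120,39 \right)} = \left(12546 + 21163\right) + \left(-54 + 120 + 39\right) = 33709 + 105 = 33814$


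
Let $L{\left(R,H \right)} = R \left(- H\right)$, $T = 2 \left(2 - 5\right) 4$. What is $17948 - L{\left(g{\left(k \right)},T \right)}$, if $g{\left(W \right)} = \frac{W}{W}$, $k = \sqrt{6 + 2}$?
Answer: $17924$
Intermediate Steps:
$T = -24$ ($T = 2 \left(2 - 5\right) 4 = 2 \left(-3\right) 4 = \left(-6\right) 4 = -24$)
$k = 2 \sqrt{2}$ ($k = \sqrt{8} = 2 \sqrt{2} \approx 2.8284$)
$g{\left(W \right)} = 1$
$L{\left(R,H \right)} = - H R$
$17948 - L{\left(g{\left(k \right)},T \right)} = 17948 - \left(-1\right) \left(-24\right) 1 = 17948 - 24 = 17924$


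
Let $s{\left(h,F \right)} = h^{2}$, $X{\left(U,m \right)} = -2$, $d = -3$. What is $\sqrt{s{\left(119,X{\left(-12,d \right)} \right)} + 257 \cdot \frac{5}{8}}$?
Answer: $\frac{\sqrt{229146}}{4} \approx 119.67$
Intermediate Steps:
$\sqrt{s{\left(119,X{\left(-12,d \right)} \right)} + 257 \cdot \frac{5}{8}} = \sqrt{119^{2} + 257 \cdot \frac{5}{8}} = \sqrt{14161 + 257 \cdot 5 \cdot \frac{1}{8}} = \sqrt{14161 + 257 \cdot \frac{5}{8}} = \sqrt{14161 + \frac{1285}{8}} = \sqrt{\frac{114573}{8}} = \frac{\sqrt{229146}}{4}$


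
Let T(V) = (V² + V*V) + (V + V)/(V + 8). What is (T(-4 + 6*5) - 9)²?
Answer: 522442449/289 ≈ 1.8078e+6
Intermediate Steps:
T(V) = 2*V² + 2*V/(8 + V) (T(V) = (V² + V²) + (2*V)/(8 + V) = 2*V² + 2*V/(8 + V))
(T(-4 + 6*5) - 9)² = (2*(-4 + 6*5)*(1 + (-4 + 6*5)² + 8*(-4 + 6*5))/(8 + (-4 + 6*5)) - 9)² = (2*(-4 + 30)*(1 + (-4 + 30)² + 8*(-4 + 30))/(8 + (-4 + 30)) - 9)² = (2*26*(1 + 26² + 8*26)/(8 + 26) - 9)² = (2*26*(1 + 676 + 208)/34 - 9)² = (2*26*(1/34)*885 - 9)² = (23010/17 - 9)² = (22857/17)² = 522442449/289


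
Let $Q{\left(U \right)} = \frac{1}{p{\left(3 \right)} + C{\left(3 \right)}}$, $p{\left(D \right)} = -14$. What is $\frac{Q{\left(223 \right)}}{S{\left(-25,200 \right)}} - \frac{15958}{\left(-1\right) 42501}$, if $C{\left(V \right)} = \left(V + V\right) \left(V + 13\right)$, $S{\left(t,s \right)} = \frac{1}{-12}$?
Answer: $\frac{399272}{1742541} \approx 0.22913$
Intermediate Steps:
$S{\left(t,s \right)} = - \frac{1}{12}$
$C{\left(V \right)} = 2 V \left(13 + V\right)$
$Q{\left(U \right)} = \frac{1}{82}$ ($Q{\left(U \right)} = \frac{1}{-14 + 2 \cdot 3 \left(13 + 3\right)} = \frac{1}{-14 + 2 \cdot 3 \cdot 16} = \frac{1}{-14 + 96} = \frac{1}{82}$)
$\frac{Q{\left(223 \right)}}{S{\left(-25,200 \right)}} - \frac{15958}{\left(-1\right) 42501} = \frac{1}{82 \left(- \frac{1}{12}\right)} - \frac{15958}{\left(-1\right) 42501} = \frac{1}{82} \left(-12\right) - \frac{15958}{-42501} = - \frac{6}{41} - - \frac{15958}{42501} = - \frac{6}{41} + \frac{15958}{42501} = \frac{399272}{1742541}$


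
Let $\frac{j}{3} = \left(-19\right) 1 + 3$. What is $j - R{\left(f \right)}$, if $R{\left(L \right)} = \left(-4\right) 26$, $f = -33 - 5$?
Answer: $56$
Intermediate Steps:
$f = -38$ ($f = -33 - 5 = -38$)
$R{\left(L \right)} = -104$
$j = -48$ ($j = 3 \left(\left(-19\right) 1 + 3\right) = 3 \left(-19 + 3\right) = 3 \left(-16\right) = -48$)
$j - R{\left(f \right)} = -48 - -104 = -48 + 104 = 56$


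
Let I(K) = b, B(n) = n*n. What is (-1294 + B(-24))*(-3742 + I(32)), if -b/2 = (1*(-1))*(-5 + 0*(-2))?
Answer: 2693936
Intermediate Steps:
B(n) = n²
b = -10 (b = -2*1*(-1)*(-5 + 0*(-2)) = -(-2)*(-5 + 0) = -(-2)*(-5) = -2*5 = -10)
I(K) = -10
(-1294 + B(-24))*(-3742 + I(32)) = (-1294 + (-24)²)*(-3742 - 10) = (-1294 + 576)*(-3752) = -718*(-3752) = 2693936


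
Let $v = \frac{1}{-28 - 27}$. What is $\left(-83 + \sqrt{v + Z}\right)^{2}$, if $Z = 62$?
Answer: $\frac{\left(4565 - \sqrt{187495}\right)^{2}}{3025} \approx 5644.1$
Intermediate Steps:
$v = - \frac{1}{55}$ ($v = \frac{1}{-55} = - \frac{1}{55} \approx -0.018182$)
$\left(-83 + \sqrt{v + Z}\right)^{2} = \left(-83 + \sqrt{- \frac{1}{55} + 62}\right)^{2} = \left(-83 + \sqrt{\frac{3409}{55}}\right)^{2} = \left(-83 + \frac{\sqrt{187495}}{55}\right)^{2}$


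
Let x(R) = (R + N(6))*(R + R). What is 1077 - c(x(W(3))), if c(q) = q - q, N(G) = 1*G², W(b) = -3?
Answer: 1077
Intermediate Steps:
N(G) = G²
x(R) = 2*R*(36 + R) (x(R) = (R + 6²)*(R + R) = (R + 36)*(2*R) = (36 + R)*(2*R) = 2*R*(36 + R))
c(q) = 0
1077 - c(x(W(3))) = 1077 - 1*0 = 1077 + 0 = 1077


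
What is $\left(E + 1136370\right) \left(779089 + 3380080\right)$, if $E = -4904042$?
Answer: $-15670384584568$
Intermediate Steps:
$\left(E + 1136370\right) \left(779089 + 3380080\right) = \left(-4904042 + 1136370\right) \left(779089 + 3380080\right) = \left(-3767672\right) 4159169 = -15670384584568$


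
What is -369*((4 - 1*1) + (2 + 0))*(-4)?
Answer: 7380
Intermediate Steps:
-369*((4 - 1*1) + (2 + 0))*(-4) = -369*((4 - 1) + 2)*(-4) = -369*(3 + 2)*(-4) = -1845*(-4) = -369*(-20) = 7380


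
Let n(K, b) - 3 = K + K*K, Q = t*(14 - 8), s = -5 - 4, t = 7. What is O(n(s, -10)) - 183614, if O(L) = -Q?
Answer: -183656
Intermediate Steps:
s = -9
Q = 42 (Q = 7*(14 - 8) = 7*6 = 42)
n(K, b) = 3 + K + K² (n(K, b) = 3 + (K + K*K) = 3 + (K + K²) = 3 + K + K²)
O(L) = -42 (O(L) = -1*42 = -42)
O(n(s, -10)) - 183614 = -42 - 183614 = -183656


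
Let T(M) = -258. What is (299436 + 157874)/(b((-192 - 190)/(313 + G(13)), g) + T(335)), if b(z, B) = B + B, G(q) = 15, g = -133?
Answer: -228655/262 ≈ -872.73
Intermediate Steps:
b(z, B) = 2*B
(299436 + 157874)/(b((-192 - 190)/(313 + G(13)), g) + T(335)) = (299436 + 157874)/(2*(-133) - 258) = 457310/(-266 - 258) = 457310/(-524) = 457310*(-1/524) = -228655/262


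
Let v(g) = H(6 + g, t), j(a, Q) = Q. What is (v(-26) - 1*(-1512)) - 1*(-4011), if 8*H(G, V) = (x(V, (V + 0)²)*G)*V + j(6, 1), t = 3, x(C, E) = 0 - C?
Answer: 44365/8 ≈ 5545.6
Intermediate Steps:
x(C, E) = -C
H(G, V) = ⅛ - G*V²/8 (H(G, V) = (((-V)*G)*V + 1)/8 = ((-G*V)*V + 1)/8 = (-G*V² + 1)/8 = (1 - G*V²)/8 = ⅛ - G*V²/8)
v(g) = -53/8 - 9*g/8 (v(g) = ⅛ - ⅛*(6 + g)*3² = ⅛ - ⅛*(6 + g)*9 = ⅛ + (-27/4 - 9*g/8) = -53/8 - 9*g/8)
(v(-26) - 1*(-1512)) - 1*(-4011) = ((-53/8 - 9/8*(-26)) - 1*(-1512)) - 1*(-4011) = ((-53/8 + 117/4) + 1512) + 4011 = (181/8 + 1512) + 4011 = 12277/8 + 4011 = 44365/8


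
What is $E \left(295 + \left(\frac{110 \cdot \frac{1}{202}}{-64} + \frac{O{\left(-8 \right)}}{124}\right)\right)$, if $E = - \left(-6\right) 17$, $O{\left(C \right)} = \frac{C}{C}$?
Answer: $\frac{3014772741}{100192} \approx 30090.0$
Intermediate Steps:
$O{\left(C \right)} = 1$
$E = 102$ ($E = \left(-1\right) \left(-102\right) = 102$)
$E \left(295 + \left(\frac{110 \cdot \frac{1}{202}}{-64} + \frac{O{\left(-8 \right)}}{124}\right)\right) = 102 \left(295 + \left(\frac{110 \cdot \frac{1}{202}}{-64} + 1 \cdot \frac{1}{124}\right)\right) = 102 \left(295 + \left(110 \cdot \frac{1}{202} \left(- \frac{1}{64}\right) + 1 \cdot \frac{1}{124}\right)\right) = 102 \left(295 + \left(\frac{55}{101} \left(- \frac{1}{64}\right) + \frac{1}{124}\right)\right) = 102 \left(295 + \left(- \frac{55}{6464} + \frac{1}{124}\right)\right) = 102 \left(295 - \frac{89}{200384}\right) = 102 \cdot \frac{59113191}{200384} = \frac{3014772741}{100192}$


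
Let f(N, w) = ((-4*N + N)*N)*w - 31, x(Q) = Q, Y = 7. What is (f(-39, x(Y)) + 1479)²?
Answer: 929823049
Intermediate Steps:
f(N, w) = -31 - 3*w*N² (f(N, w) = ((-3*N)*N)*w - 31 = (-3*N²)*w - 31 = -3*w*N² - 31 = -31 - 3*w*N²)
(f(-39, x(Y)) + 1479)² = ((-31 - 3*7*(-39)²) + 1479)² = ((-31 - 3*7*1521) + 1479)² = ((-31 - 31941) + 1479)² = (-31972 + 1479)² = (-30493)² = 929823049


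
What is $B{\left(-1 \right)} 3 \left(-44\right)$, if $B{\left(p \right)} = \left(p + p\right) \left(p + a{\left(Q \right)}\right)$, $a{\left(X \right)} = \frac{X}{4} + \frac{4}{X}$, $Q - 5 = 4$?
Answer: $\frac{1342}{3} \approx 447.33$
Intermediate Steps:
$Q = 9$ ($Q = 5 + 4 = 9$)
$a{\left(X \right)} = \frac{4}{X} + \frac{X}{4}$ ($a{\left(X \right)} = X \frac{1}{4} + \frac{4}{X} = \frac{X}{4} + \frac{4}{X} = \frac{4}{X} + \frac{X}{4}$)
$B{\left(p \right)} = 2 p \left(\frac{97}{36} + p\right)$ ($B{\left(p \right)} = \left(p + p\right) \left(p + \left(\frac{4}{9} + \frac{1}{4} \cdot 9\right)\right) = 2 p \left(p + \left(4 \cdot \frac{1}{9} + \frac{9}{4}\right)\right) = 2 p \left(p + \left(\frac{4}{9} + \frac{9}{4}\right)\right) = 2 p \left(p + \frac{97}{36}\right) = 2 p \left(\frac{97}{36} + p\right)$)
$B{\left(-1 \right)} 3 \left(-44\right) = \frac{1}{18} \left(-1\right) \left(97 + 36 \left(-1\right)\right) 3 \left(-44\right) = \frac{1}{18} \left(-1\right) \left(97 - 36\right) 3 \left(-44\right) = \frac{1}{18} \left(-1\right) 61 \cdot 3 \left(-44\right) = \left(- \frac{61}{18}\right) 3 \left(-44\right) = \left(- \frac{61}{6}\right) \left(-44\right) = \frac{1342}{3}$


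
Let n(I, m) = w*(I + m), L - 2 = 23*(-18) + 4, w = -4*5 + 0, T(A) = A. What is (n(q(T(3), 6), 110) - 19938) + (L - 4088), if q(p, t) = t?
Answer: -26754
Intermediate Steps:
w = -20 (w = -20 + 0 = -20)
L = -408 (L = 2 + (23*(-18) + 4) = 2 + (-414 + 4) = 2 - 410 = -408)
n(I, m) = -20*I - 20*m (n(I, m) = -20*(I + m) = -20*I - 20*m)
(n(q(T(3), 6), 110) - 19938) + (L - 4088) = ((-20*6 - 20*110) - 19938) + (-408 - 4088) = ((-120 - 2200) - 19938) - 4496 = (-2320 - 19938) - 4496 = -22258 - 4496 = -26754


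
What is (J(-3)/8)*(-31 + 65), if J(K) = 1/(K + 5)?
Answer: 17/8 ≈ 2.1250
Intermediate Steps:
J(K) = 1/(5 + K)
(J(-3)/8)*(-31 + 65) = (1/((5 - 3)*8))*(-31 + 65) = ((⅛)/2)*34 = ((½)*(⅛))*34 = (1/16)*34 = 17/8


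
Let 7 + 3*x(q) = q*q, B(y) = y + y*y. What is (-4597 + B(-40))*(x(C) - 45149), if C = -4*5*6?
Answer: 367640998/3 ≈ 1.2255e+8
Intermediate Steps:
C = -120 (C = -20*6 = -120)
B(y) = y + y**2
x(q) = -7/3 + q**2/3 (x(q) = -7/3 + (q*q)/3 = -7/3 + q**2/3)
(-4597 + B(-40))*(x(C) - 45149) = (-4597 - 40*(1 - 40))*((-7/3 + (1/3)*(-120)**2) - 45149) = (-4597 - 40*(-39))*((-7/3 + (1/3)*14400) - 45149) = (-4597 + 1560)*((-7/3 + 4800) - 45149) = -3037*(14393/3 - 45149) = -3037*(-121054/3) = 367640998/3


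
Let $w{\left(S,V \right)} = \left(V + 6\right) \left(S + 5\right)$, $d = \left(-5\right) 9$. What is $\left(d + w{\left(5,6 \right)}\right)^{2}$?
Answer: $5625$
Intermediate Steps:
$d = -45$
$w{\left(S,V \right)} = \left(5 + S\right) \left(6 + V\right)$ ($w{\left(S,V \right)} = \left(6 + V\right) \left(5 + S\right) = \left(5 + S\right) \left(6 + V\right)$)
$\left(d + w{\left(5,6 \right)}\right)^{2} = \left(-45 + \left(30 + 5 \cdot 6 + 6 \cdot 5 + 5 \cdot 6\right)\right)^{2} = \left(-45 + \left(30 + 30 + 30 + 30\right)\right)^{2} = \left(-45 + 120\right)^{2} = 75^{2} = 5625$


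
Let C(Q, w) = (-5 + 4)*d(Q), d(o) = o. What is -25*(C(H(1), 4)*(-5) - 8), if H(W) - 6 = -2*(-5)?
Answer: -1800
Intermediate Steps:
H(W) = 16 (H(W) = 6 - 2*(-5) = 6 + 10 = 16)
C(Q, w) = -Q (C(Q, w) = (-5 + 4)*Q = -Q)
-25*(C(H(1), 4)*(-5) - 8) = -25*(-1*16*(-5) - 8) = -25*(-16*(-5) - 8) = -25*(80 - 8) = -25*72 = -1800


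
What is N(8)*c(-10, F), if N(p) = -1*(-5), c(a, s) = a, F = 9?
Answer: -50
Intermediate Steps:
N(p) = 5
N(8)*c(-10, F) = 5*(-10) = -50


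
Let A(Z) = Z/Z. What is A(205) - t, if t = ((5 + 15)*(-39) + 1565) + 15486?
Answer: -16270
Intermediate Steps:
A(Z) = 1
t = 16271 (t = (20*(-39) + 1565) + 15486 = (-780 + 1565) + 15486 = 785 + 15486 = 16271)
A(205) - t = 1 - 1*16271 = 1 - 16271 = -16270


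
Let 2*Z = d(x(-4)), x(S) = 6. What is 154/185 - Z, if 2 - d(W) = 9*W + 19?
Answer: 13443/370 ≈ 36.332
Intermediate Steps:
d(W) = -17 - 9*W (d(W) = 2 - (9*W + 19) = 2 - (19 + 9*W) = 2 + (-19 - 9*W) = -17 - 9*W)
Z = -71/2 (Z = (-17 - 9*6)/2 = (-17 - 54)/2 = (½)*(-71) = -71/2 ≈ -35.500)
154/185 - Z = 154/185 - 1*(-71/2) = 154*(1/185) + 71/2 = 154/185 + 71/2 = 13443/370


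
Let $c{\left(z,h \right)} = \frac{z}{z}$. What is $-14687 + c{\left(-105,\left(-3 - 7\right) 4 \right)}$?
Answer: $-14686$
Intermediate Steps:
$c{\left(z,h \right)} = 1$
$-14687 + c{\left(-105,\left(-3 - 7\right) 4 \right)} = -14687 + 1 = -14686$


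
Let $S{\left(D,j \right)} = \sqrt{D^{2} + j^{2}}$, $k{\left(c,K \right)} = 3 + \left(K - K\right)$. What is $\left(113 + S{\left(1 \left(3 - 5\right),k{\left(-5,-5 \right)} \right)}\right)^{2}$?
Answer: $\left(113 + \sqrt{13}\right)^{2} \approx 13597.0$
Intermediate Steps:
$k{\left(c,K \right)} = 3$ ($k{\left(c,K \right)} = 3 + 0 = 3$)
$\left(113 + S{\left(1 \left(3 - 5\right),k{\left(-5,-5 \right)} \right)}\right)^{2} = \left(113 + \sqrt{\left(1 \left(3 - 5\right)\right)^{2} + 3^{2}}\right)^{2} = \left(113 + \sqrt{\left(1 \left(-2\right)\right)^{2} + 9}\right)^{2} = \left(113 + \sqrt{\left(-2\right)^{2} + 9}\right)^{2} = \left(113 + \sqrt{4 + 9}\right)^{2} = \left(113 + \sqrt{13}\right)^{2}$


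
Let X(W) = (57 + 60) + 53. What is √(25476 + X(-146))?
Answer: √25646 ≈ 160.14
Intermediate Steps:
X(W) = 170 (X(W) = 117 + 53 = 170)
√(25476 + X(-146)) = √(25476 + 170) = √25646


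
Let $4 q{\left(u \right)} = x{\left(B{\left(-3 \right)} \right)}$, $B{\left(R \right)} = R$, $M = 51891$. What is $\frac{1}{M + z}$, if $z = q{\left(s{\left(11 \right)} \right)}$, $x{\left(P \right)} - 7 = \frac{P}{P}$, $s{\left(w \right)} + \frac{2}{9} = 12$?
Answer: $\frac{1}{51893} \approx 1.927 \cdot 10^{-5}$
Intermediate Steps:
$s{\left(w \right)} = \frac{106}{9}$ ($s{\left(w \right)} = - \frac{2}{9} + 12 = \frac{106}{9}$)
$x{\left(P \right)} = 8$ ($x{\left(P \right)} = 7 + \frac{P}{P} = 7 + 1 = 8$)
$q{\left(u \right)} = 2$ ($q{\left(u \right)} = \frac{1}{4} \cdot 8 = 2$)
$z = 2$
$\frac{1}{M + z} = \frac{1}{51891 + 2} = \frac{1}{51893}$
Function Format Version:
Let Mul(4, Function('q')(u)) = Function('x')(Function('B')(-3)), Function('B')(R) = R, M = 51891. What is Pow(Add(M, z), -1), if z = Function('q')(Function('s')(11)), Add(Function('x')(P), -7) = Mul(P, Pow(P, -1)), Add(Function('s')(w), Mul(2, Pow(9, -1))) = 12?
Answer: Rational(1, 51893) ≈ 1.9270e-5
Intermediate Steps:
Function('s')(w) = Rational(106, 9) (Function('s')(w) = Add(Rational(-2, 9), 12) = Rational(106, 9))
Function('x')(P) = 8 (Function('x')(P) = Add(7, Mul(P, Pow(P, -1))) = Add(7, 1) = 8)
Function('q')(u) = 2 (Function('q')(u) = Mul(Rational(1, 4), 8) = 2)
z = 2
Pow(Add(M, z), -1) = Pow(Add(51891, 2), -1) = Pow(51893, -1) = Rational(1, 51893)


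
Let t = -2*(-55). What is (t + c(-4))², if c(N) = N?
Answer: 11236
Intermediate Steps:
t = 110
(t + c(-4))² = (110 - 4)² = 106² = 11236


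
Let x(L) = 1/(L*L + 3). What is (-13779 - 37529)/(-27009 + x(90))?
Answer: 207874362/109426963 ≈ 1.8997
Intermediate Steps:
x(L) = 1/(3 + L²) (x(L) = 1/(L² + 3) = 1/(3 + L²))
(-13779 - 37529)/(-27009 + x(90)) = (-13779 - 37529)/(-27009 + 1/(3 + 90²)) = -51308/(-27009 + 1/(3 + 8100)) = -51308/(-27009 + 1/8103) = -51308/(-218853926/8103) = -51308*(-8103/218853926) = 207874362/109426963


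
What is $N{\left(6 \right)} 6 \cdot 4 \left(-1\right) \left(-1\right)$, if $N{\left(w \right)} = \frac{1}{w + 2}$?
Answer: $3$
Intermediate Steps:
$N{\left(w \right)} = \frac{1}{2 + w}$
$N{\left(6 \right)} 6 \cdot 4 \left(-1\right) \left(-1\right) = \frac{6 \cdot 4 \left(-1\right) \left(-1\right)}{2 + 6} = \frac{6 \left(-4\right) \left(-1\right)}{8} = \frac{\left(-24\right) \left(-1\right)}{8} = \frac{1}{8} \cdot 24 = 3$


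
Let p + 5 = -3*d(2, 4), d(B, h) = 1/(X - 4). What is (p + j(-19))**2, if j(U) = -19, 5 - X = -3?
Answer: 9801/16 ≈ 612.56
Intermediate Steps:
X = 8 (X = 5 - 1*(-3) = 5 + 3 = 8)
d(B, h) = 1/4 (d(B, h) = 1/(8 - 4) = 1/4)
p = -23/4 (p = -5 - 3*1/4 = -5 - 3/4 = -23/4 ≈ -5.7500)
(p + j(-19))**2 = (-23/4 - 19)**2 = (-99/4)**2 = 9801/16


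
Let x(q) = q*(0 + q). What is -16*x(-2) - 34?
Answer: -98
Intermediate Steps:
x(q) = q² (x(q) = q*q = q²)
-16*x(-2) - 34 = -16*(-2)² - 34 = -16*4 - 34 = -64 - 34 = -98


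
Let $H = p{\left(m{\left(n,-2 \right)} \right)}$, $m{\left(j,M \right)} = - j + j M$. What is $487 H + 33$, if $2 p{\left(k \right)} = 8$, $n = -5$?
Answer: $1981$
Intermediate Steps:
$m{\left(j,M \right)} = - j + M j$
$p{\left(k \right)} = 4$ ($p{\left(k \right)} = \frac{1}{2} \cdot 8 = 4$)
$H = 4$
$487 H + 33 = 487 \cdot 4 + 33 = 1948 + 33 = 1981$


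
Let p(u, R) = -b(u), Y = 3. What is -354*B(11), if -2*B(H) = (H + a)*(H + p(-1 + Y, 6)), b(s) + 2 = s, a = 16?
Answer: 52569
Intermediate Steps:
b(s) = -2 + s
p(u, R) = 2 - u (p(u, R) = -(-2 + u) = 2 - u)
B(H) = -H*(16 + H)/2 (B(H) = -(H + 16)*(H + (2 - (-1 + 3)))/2 = -(16 + H)*(H + (2 - 1*2))/2 = -(16 + H)*(H + (2 - 2))/2 = -(16 + H)*(H + 0)/2 = -(16 + H)*H/2 = -H*(16 + H)/2)
-354*B(11) = -177*11*(-16 - 1*11) = -177*11*(-16 - 11) = -177*11*(-27) = -354*(-297/2) = 52569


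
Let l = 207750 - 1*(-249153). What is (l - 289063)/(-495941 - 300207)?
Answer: -41960/199037 ≈ -0.21081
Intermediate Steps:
l = 456903 (l = 207750 + 249153 = 456903)
(l - 289063)/(-495941 - 300207) = (456903 - 289063)/(-495941 - 300207) = 167840/(-796148) = 167840*(-1/796148) = -41960/199037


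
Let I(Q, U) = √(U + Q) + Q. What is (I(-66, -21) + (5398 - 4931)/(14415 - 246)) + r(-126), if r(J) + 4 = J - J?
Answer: -991363/14169 + I*√87 ≈ -69.967 + 9.3274*I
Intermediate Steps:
r(J) = -4 (r(J) = -4 + (J - J) = -4 + 0 = -4)
I(Q, U) = Q + √(Q + U) (I(Q, U) = √(Q + U) + Q = Q + √(Q + U))
(I(-66, -21) + (5398 - 4931)/(14415 - 246)) + r(-126) = ((-66 + √(-66 - 21)) + (5398 - 4931)/(14415 - 246)) - 4 = ((-66 + √(-87)) + 467/14169) - 4 = ((-66 + I*√87) + 467*(1/14169)) - 4 = ((-66 + I*√87) + 467/14169) - 4 = (-934687/14169 + I*√87) - 4 = -991363/14169 + I*√87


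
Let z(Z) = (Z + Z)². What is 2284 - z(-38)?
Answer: -3492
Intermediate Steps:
z(Z) = 4*Z² (z(Z) = (2*Z)² = 4*Z²)
2284 - z(-38) = 2284 - 4*(-38)² = 2284 - 4*1444 = 2284 - 1*5776 = 2284 - 5776 = -3492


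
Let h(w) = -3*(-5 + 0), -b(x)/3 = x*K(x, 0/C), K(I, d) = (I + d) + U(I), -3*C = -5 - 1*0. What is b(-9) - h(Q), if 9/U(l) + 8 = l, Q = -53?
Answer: -4629/17 ≈ -272.29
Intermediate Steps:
U(l) = 9/(-8 + l)
C = 5/3 (C = -(-5 - 1*0)/3 = -(-5 + 0)/3 = -⅓*(-5) = 5/3 ≈ 1.6667)
K(I, d) = I + d + 9/(-8 + I) (K(I, d) = (I + d) + 9/(-8 + I) = I + d + 9/(-8 + I))
b(x) = -3*x*(9 + x*(-8 + x))/(-8 + x) (b(x) = -3*x*(9 + (-8 + x)*(x + 0/(5/3)))/(-8 + x) = -3*x*(9 + (-8 + x)*(x + 0*(⅗)))/(-8 + x) = -3*x*(9 + (-8 + x)*(x + 0))/(-8 + x) = -3*x*(9 + (-8 + x)*x)/(-8 + x) = -3*x*(9 + x*(-8 + x))/(-8 + x))
h(w) = 15 (h(w) = -3*(-5) = 15)
b(-9) - h(Q) = -3*(-9)*(9 - 9*(-8 - 9))/(-8 - 9) - 1*15 = -3*(-9)*(9 - 9*(-17))/(-17) - 15 = -3*(-9)*(-1/17)*(9 + 153) - 15 = -3*(-9)*(-1/17)*162 - 15 = -4374/17 - 15 = -4629/17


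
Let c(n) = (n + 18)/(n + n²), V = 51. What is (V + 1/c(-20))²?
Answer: 19321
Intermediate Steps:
c(n) = (18 + n)/(n + n²)
(V + 1/c(-20))² = (51 + 1/((18 - 20)/((-20)*(1 - 20))))² = (51 + 1/(-1/20*(-2)/(-19)))² = (51 + 1/(-1/20*(-1/19)*(-2)))² = (51 + 1/(-1/190))² = (51 - 190)² = (-139)² = 19321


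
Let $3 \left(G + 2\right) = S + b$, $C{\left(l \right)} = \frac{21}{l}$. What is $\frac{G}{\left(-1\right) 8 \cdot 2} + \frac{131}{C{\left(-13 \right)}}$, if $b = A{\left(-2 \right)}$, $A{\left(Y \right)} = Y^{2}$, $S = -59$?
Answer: $- \frac{26821}{336} \approx -79.824$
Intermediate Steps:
$b = 4$ ($b = \left(-2\right)^{2} = 4$)
$G = - \frac{61}{3}$ ($G = -2 + \frac{-59 + 4}{3} = -2 + \frac{1}{3} \left(-55\right) = -2 - \frac{55}{3} = - \frac{61}{3} \approx -20.333$)
$\frac{G}{\left(-1\right) 8 \cdot 2} + \frac{131}{C{\left(-13 \right)}} = - \frac{61}{3 \left(-1\right) 8 \cdot 2} + \frac{131}{21 \frac{1}{-13}} = - \frac{61}{3 \left(\left(-8\right) 2\right)} + \frac{131}{21 \left(- \frac{1}{13}\right)} = - \frac{61}{3 \left(-16\right)} + \frac{131}{- \frac{21}{13}} = \left(- \frac{61}{3}\right) \left(- \frac{1}{16}\right) + 131 \left(- \frac{13}{21}\right) = \frac{61}{48} - \frac{1703}{21} = - \frac{26821}{336}$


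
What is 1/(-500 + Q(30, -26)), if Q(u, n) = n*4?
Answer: -1/604 ≈ -0.0016556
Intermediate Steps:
Q(u, n) = 4*n
1/(-500 + Q(30, -26)) = 1/(-500 + 4*(-26)) = 1/(-500 - 104) = 1/(-604) = -1/604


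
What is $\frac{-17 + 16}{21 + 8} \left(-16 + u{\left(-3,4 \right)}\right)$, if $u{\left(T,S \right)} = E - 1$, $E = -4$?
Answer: $\frac{21}{29} \approx 0.72414$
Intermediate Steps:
$u{\left(T,S \right)} = -5$ ($u{\left(T,S \right)} = -4 - 1 = -5$)
$\frac{-17 + 16}{21 + 8} \left(-16 + u{\left(-3,4 \right)}\right) = \frac{-17 + 16}{21 + 8} \left(-16 - 5\right) = - \frac{1}{29} \left(-21\right) = \left(-1\right) \frac{1}{29} \left(-21\right) = \left(- \frac{1}{29}\right) \left(-21\right) = \frac{21}{29}$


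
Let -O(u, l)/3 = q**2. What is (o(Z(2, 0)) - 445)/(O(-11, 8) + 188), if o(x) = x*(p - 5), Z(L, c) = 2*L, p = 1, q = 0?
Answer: -461/188 ≈ -2.4521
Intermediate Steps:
O(u, l) = 0 (O(u, l) = -3*0**2 = -3*0 = 0)
o(x) = -4*x (o(x) = x*(1 - 5) = x*(-4) = -4*x)
(o(Z(2, 0)) - 445)/(O(-11, 8) + 188) = (-8*2 - 445)/(0 + 188) = (-4*4 - 445)/188 = (-16 - 445)*(1/188) = -461*1/188 = -461/188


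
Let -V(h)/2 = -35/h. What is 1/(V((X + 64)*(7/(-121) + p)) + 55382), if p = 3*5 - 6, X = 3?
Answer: 36247/2007435589 ≈ 1.8056e-5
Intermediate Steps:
p = 9 (p = 15 - 6 = 9)
V(h) = 70/h (V(h) = -(-70)/h = 70/h)
1/(V((X + 64)*(7/(-121) + p)) + 55382) = 1/(70/(((3 + 64)*(7/(-121) + 9))) + 55382) = 1/(70/((67*(7*(-1/121) + 9))) + 55382) = 1/(70/((67*(-7/121 + 9))) + 55382) = 1/(70/((67*(1082/121))) + 55382) = 1/(70/(72494/121) + 55382) = 1/(70*(121/72494) + 55382) = 1/(4235/36247 + 55382) = 1/(2007435589/36247) = 36247/2007435589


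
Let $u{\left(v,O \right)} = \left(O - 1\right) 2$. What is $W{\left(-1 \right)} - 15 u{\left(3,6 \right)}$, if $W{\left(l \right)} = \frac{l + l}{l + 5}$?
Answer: $- \frac{301}{2} \approx -150.5$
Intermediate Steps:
$u{\left(v,O \right)} = -2 + 2 O$ ($u{\left(v,O \right)} = \left(-1 + O\right) 2 = -2 + 2 O$)
$W{\left(l \right)} = \frac{2 l}{5 + l}$
$W{\left(-1 \right)} - 15 u{\left(3,6 \right)} = 2 \left(-1\right) \frac{1}{5 - 1} - 15 \left(-2 + 2 \cdot 6\right) = 2 \left(-1\right) \frac{1}{4} - 15 \left(-2 + 12\right) = 2 \left(-1\right) \frac{1}{4} - 150 = - \frac{1}{2} - 150 = - \frac{301}{2}$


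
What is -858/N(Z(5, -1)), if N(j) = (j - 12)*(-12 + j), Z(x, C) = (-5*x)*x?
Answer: -858/18769 ≈ -0.045714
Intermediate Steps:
Z(x, C) = -5*x**2
N(j) = (-12 + j)**2 (N(j) = (-12 + j)*(-12 + j) = (-12 + j)**2)
-858/N(Z(5, -1)) = -858/(-12 - 5*5**2)**2 = -858/(-12 - 5*25)**2 = -858/(-12 - 125)**2 = -858/((-137)**2) = -858/18769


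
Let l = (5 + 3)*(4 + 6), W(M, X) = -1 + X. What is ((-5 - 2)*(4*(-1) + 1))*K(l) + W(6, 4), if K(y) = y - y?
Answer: 3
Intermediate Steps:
l = 80 (l = 8*10 = 80)
K(y) = 0
((-5 - 2)*(4*(-1) + 1))*K(l) + W(6, 4) = ((-5 - 2)*(4*(-1) + 1))*0 + (-1 + 4) = -7*(-4 + 1)*0 + 3 = -7*(-3)*0 + 3 = 21*0 + 3 = 0 + 3 = 3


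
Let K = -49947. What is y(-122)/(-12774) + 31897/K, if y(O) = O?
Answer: -22297708/35445721 ≈ -0.62907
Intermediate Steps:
y(-122)/(-12774) + 31897/K = -122/(-12774) + 31897/(-49947) = -122*(-1/12774) + 31897*(-1/49947) = 61/6387 - 31897/49947 = -22297708/35445721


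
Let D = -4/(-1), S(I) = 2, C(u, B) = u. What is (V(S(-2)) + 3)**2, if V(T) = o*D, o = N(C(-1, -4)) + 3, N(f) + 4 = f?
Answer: 25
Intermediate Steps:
N(f) = -4 + f
D = 4 (D = -4*(-1) = 4)
o = -2 (o = (-4 - 1) + 3 = -5 + 3 = -2)
V(T) = -8 (V(T) = -2*4 = -8)
(V(S(-2)) + 3)**2 = (-8 + 3)**2 = (-5)**2 = 25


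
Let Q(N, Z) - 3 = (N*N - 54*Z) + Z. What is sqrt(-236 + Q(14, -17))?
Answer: 12*sqrt(6) ≈ 29.394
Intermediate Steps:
Q(N, Z) = 3 + N**2 - 53*Z (Q(N, Z) = 3 + ((N*N - 54*Z) + Z) = 3 + ((N**2 - 54*Z) + Z) = 3 + (N**2 - 53*Z) = 3 + N**2 - 53*Z)
sqrt(-236 + Q(14, -17)) = sqrt(-236 + (3 + 14**2 - 53*(-17))) = sqrt(-236 + (3 + 196 + 901)) = sqrt(-236 + 1100) = sqrt(864) = 12*sqrt(6)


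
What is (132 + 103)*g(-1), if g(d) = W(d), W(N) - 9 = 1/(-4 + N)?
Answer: 2068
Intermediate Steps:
W(N) = 9 + 1/(-4 + N)
g(d) = (-35 + 9*d)/(-4 + d)
(132 + 103)*g(-1) = (132 + 103)*((-35 + 9*(-1))/(-4 - 1)) = 235*((-35 - 9)/(-5)) = 235*(-1/5*(-44)) = 235*(44/5) = 2068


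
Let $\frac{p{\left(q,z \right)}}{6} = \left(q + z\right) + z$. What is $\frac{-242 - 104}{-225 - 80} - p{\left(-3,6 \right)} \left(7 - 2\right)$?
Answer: $- \frac{82004}{305} \approx -268.87$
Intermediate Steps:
$p{\left(q,z \right)} = 6 q + 12 z$ ($p{\left(q,z \right)} = 6 \left(\left(q + z\right) + z\right) = 6 \left(q + 2 z\right) = 6 q + 12 z$)
$\frac{-242 - 104}{-225 - 80} - p{\left(-3,6 \right)} \left(7 - 2\right) = \frac{-242 - 104}{-225 - 80} - \left(6 \left(-3\right) + 12 \cdot 6\right) \left(7 - 2\right) = - \frac{346}{-305} - \left(-18 + 72\right) 5 = \left(-346\right) \left(- \frac{1}{305}\right) - 54 \cdot 5 = \frac{346}{305} - 270 = - \frac{82004}{305}$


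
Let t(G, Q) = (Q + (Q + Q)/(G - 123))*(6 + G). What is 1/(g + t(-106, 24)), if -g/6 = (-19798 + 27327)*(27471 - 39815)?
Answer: 229/127696234224 ≈ 1.7933e-9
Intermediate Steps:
t(G, Q) = (6 + G)*(Q + 2*Q/(-123 + G)) (t(G, Q) = (Q + (2*Q)/(-123 + G))*(6 + G) = (Q + 2*Q/(-123 + G))*(6 + G) = (6 + G)*(Q + 2*Q/(-123 + G)))
g = 557627856 (g = -6*(-19798 + 27327)*(27471 - 39815) = -45174*(-12344) = -6*(-92937976) = 557627856)
1/(g + t(-106, 24)) = 1/(557627856 + 24*(-726 + (-106)**2 - 115*(-106))/(-123 - 106)) = 1/(557627856 + 24*(-726 + 11236 + 12190)/(-229)) = 1/(557627856 + 24*(-1/229)*22700) = 1/(557627856 - 544800/229) = 1/(127696234224/229) = 229/127696234224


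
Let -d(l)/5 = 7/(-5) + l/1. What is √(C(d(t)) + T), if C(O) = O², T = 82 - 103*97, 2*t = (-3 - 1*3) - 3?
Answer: I*√36155/2 ≈ 95.072*I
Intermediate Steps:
t = -9/2 (t = ((-3 - 1*3) - 3)/2 = ((-3 - 3) - 3)/2 = (-6 - 3)/2 = (½)*(-9) = -9/2 ≈ -4.5000)
T = -9909 (T = 82 - 9991 = -9909)
d(l) = 7 - 5*l (d(l) = -5*(7/(-5) + l/1) = -5*(7*(-⅕) + l*1) = -5*(-7/5 + l) = 7 - 5*l)
√(C(d(t)) + T) = √((7 - 5*(-9/2))² - 9909) = √((7 + 45/2)² - 9909) = √((59/2)² - 9909) = √(3481/4 - 9909) = √(-36155/4) = I*√36155/2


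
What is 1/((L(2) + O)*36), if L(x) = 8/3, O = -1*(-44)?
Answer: 1/1680 ≈ 0.00059524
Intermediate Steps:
O = 44
L(x) = 8/3 (L(x) = 8*(⅓) = 8/3)
1/((L(2) + O)*36) = 1/((8/3 + 44)*36) = 1/((140/3)*36) = 1/1680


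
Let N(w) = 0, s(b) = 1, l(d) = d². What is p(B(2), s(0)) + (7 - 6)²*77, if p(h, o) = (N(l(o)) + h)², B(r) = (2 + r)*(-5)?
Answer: 477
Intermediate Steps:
B(r) = -10 - 5*r
p(h, o) = h² (p(h, o) = (0 + h)² = h²)
p(B(2), s(0)) + (7 - 6)²*77 = (-10 - 5*2)² + (7 - 6)²*77 = (-10 - 10)² + 1²*77 = (-20)² + 1*77 = 400 + 77 = 477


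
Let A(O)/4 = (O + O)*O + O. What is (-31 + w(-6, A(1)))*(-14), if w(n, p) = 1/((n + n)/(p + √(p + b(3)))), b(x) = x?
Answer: 448 + 7*√15/6 ≈ 452.52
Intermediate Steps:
A(O) = 4*O + 8*O² (A(O) = 4*((O + O)*O + O) = 4*((2*O)*O + O) = 4*(2*O² + O) = 4*(O + 2*O²) = 4*O + 8*O²)
w(n, p) = (p + √(3 + p))/(2*n) (w(n, p) = 1/((n + n)/(p + √(p + 3))) = 1/((2*n)/(p + √(3 + p))) = 1/(2*n/(p + √(3 + p))) = (p + √(3 + p))/(2*n))
(-31 + w(-6, A(1)))*(-14) = (-31 + (½)*(4*1*(1 + 2*1) + √(3 + 4*1*(1 + 2*1)))/(-6))*(-14) = (-31 + (½)*(-⅙)*(4*1*(1 + 2) + √(3 + 4*1*(1 + 2))))*(-14) = (-31 + (½)*(-⅙)*(4*1*3 + √(3 + 4*1*3)))*(-14) = (-31 + (½)*(-⅙)*(12 + √(3 + 12)))*(-14) = (-31 + (½)*(-⅙)*(12 + √15))*(-14) = (-31 + (-1 - √15/12))*(-14) = (-32 - √15/12)*(-14) = 448 + 7*√15/6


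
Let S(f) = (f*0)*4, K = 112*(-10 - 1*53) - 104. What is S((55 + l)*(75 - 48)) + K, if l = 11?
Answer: -7160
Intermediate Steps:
K = -7160 (K = 112*(-10 - 53) - 104 = 112*(-63) - 104 = -7056 - 104 = -7160)
S(f) = 0 (S(f) = 0*4 = 0)
S((55 + l)*(75 - 48)) + K = 0 - 7160 = -7160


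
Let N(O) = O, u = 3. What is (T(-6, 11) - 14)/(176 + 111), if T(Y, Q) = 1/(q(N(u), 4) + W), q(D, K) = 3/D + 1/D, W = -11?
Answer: -409/8323 ≈ -0.049141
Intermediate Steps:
q(D, K) = 4/D (q(D, K) = 3/D + 1/D = 4/D)
T(Y, Q) = -3/29 (T(Y, Q) = 1/(4/3 - 11) = 1/(-29/3) = -3/29)
(T(-6, 11) - 14)/(176 + 111) = (-3/29 - 14)/(176 + 111) = -409/29/287 = -409/29*1/287 = -409/8323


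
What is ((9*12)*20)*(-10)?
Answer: -21600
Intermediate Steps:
((9*12)*20)*(-10) = (108*20)*(-10) = 2160*(-10) = -21600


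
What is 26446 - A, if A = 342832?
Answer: -316386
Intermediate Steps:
26446 - A = 26446 - 1*342832 = 26446 - 342832 = -316386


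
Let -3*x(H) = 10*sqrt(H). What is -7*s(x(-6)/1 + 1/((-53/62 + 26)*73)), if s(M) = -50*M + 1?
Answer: -774949/113807 - 3500*I*sqrt(6)/3 ≈ -6.8093 - 2857.7*I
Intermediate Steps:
x(H) = -10*sqrt(H)/3
s(M) = 1 - 50*M
-7*s(x(-6)/1 + 1/((-53/62 + 26)*73)) = -7*(1 - 50*(-10*I*sqrt(6)/3/1 + 1/((-53/62 + 26)*73))) = -7*(1 - 50*(-10*I*sqrt(6)/3*1 + (1/73)/(-53*1/62 + 26))) = -7*(1 - 50*(-10*I*sqrt(6)/3*1 + (1/73)/(-53/62 + 26))) = -7*(1 - 50*(-10*I*sqrt(6)/3 + (1/73)/(1559/62))) = -7*(1 - 50*(-10*I*sqrt(6)/3 + (62/1559)*(1/73))) = -7*(1 - 50*(-10*I*sqrt(6)/3 + 62/113807)) = -7*(1 - 50*(62/113807 - 10*I*sqrt(6)/3)) = -7*(1 + (-3100/113807 + 500*I*sqrt(6)/3)) = -7*(110707/113807 + 500*I*sqrt(6)/3) = -774949/113807 - 3500*I*sqrt(6)/3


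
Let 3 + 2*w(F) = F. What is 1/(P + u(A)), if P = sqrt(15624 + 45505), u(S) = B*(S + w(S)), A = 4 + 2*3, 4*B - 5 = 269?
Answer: 14796/12704537 - 16*sqrt(61129)/12704537 ≈ 0.00085325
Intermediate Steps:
B = 137/2 (B = 5/4 + (1/4)*269 = 5/4 + 269/4 = 137/2 ≈ 68.500)
w(F) = -3/2 + F/2
A = 10 (A = 4 + 6 = 10)
u(S) = -411/4 + 411*S/4 (u(S) = 137*(S + (-3/2 + S/2))/2 = 137*(-3/2 + 3*S/2)/2 = -411/4 + 411*S/4)
P = sqrt(61129) ≈ 247.24
1/(P + u(A)) = 1/(sqrt(61129) + (-411/4 + (411/4)*10)) = 1/(sqrt(61129) + (-411/4 + 2055/2)) = 1/(sqrt(61129) + 3699/4) = 1/(3699/4 + sqrt(61129))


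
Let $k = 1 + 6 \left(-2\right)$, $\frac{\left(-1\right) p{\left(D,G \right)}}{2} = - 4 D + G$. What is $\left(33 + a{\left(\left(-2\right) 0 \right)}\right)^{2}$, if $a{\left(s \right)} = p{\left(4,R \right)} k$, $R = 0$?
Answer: $101761$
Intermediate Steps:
$p{\left(D,G \right)} = - 2 G + 8 D$ ($p{\left(D,G \right)} = - 2 \left(- 4 D + G\right) = - 2 \left(G - 4 D\right) = - 2 G + 8 D$)
$k = -11$ ($k = 1 - 12 = -11$)
$a{\left(s \right)} = -352$ ($a{\left(s \right)} = \left(\left(-2\right) 0 + 8 \cdot 4\right) \left(-11\right) = \left(0 + 32\right) \left(-11\right) = 32 \left(-11\right) = -352$)
$\left(33 + a{\left(\left(-2\right) 0 \right)}\right)^{2} = \left(33 - 352\right)^{2} = \left(-319\right)^{2} = 101761$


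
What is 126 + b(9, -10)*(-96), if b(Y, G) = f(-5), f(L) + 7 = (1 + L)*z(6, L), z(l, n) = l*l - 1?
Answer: 14238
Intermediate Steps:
z(l, n) = -1 + l**2 (z(l, n) = l**2 - 1 = -1 + l**2)
f(L) = 28 + 35*L (f(L) = -7 + (1 + L)*(-1 + 6**2) = -7 + (1 + L)*(-1 + 36) = -7 + (1 + L)*35 = -7 + (35 + 35*L) = 28 + 35*L)
b(Y, G) = -147 (b(Y, G) = 28 + 35*(-5) = 28 - 175 = -147)
126 + b(9, -10)*(-96) = 126 - 147*(-96) = 126 + 14112 = 14238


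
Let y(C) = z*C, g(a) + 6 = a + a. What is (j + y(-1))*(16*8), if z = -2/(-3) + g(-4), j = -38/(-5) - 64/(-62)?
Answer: 1307392/465 ≈ 2811.6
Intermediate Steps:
g(a) = -6 + 2*a (g(a) = -6 + (a + a) = -6 + 2*a)
j = 1338/155 (j = -38*(-⅕) - 64*(-1/62) = 38/5 + 32/31 = 1338/155 ≈ 8.6323)
z = -40/3 (z = -2/(-3) + (-6 + 2*(-4)) = -2*(-⅓) + (-6 - 8) = ⅔ - 14 = -40/3 ≈ -13.333)
y(C) = -40*C/3
(j + y(-1))*(16*8) = (1338/155 - 40/3*(-1))*(16*8) = (1338/155 + 40/3)*128 = (10214/465)*128 = 1307392/465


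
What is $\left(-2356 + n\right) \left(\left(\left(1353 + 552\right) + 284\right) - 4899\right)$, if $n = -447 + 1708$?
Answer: $2967450$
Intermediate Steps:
$n = 1261$
$\left(-2356 + n\right) \left(\left(\left(1353 + 552\right) + 284\right) - 4899\right) = \left(-2356 + 1261\right) \left(\left(\left(1353 + 552\right) + 284\right) - 4899\right) = - 1095 \left(\left(1905 + 284\right) - 4899\right) = - 1095 \left(2189 - 4899\right) = \left(-1095\right) \left(-2710\right) = 2967450$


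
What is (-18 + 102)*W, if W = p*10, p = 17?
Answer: 14280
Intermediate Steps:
W = 170 (W = 17*10 = 170)
(-18 + 102)*W = (-18 + 102)*170 = 84*170 = 14280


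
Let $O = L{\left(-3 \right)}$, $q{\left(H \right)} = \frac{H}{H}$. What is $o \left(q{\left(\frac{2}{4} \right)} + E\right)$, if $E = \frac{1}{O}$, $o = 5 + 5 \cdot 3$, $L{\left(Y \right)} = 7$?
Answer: $\frac{160}{7} \approx 22.857$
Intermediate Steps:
$q{\left(H \right)} = 1$
$O = 7$
$o = 20$ ($o = 5 + 15 = 20$)
$E = \frac{1}{7} \approx 0.14286$
$o \left(q{\left(\frac{2}{4} \right)} + E\right) = 20 \left(1 + \frac{1}{7}\right) = 20 \cdot \frac{8}{7} = \frac{160}{7}$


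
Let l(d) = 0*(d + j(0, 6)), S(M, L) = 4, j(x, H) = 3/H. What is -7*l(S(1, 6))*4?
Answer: 0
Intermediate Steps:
l(d) = 0 (l(d) = 0*(d + 3/6) = 0*(d + 3*(⅙)) = 0*(d + ½) = 0*(½ + d) = 0)
-7*l(S(1, 6))*4 = -7*0*4 = 0*4 = 0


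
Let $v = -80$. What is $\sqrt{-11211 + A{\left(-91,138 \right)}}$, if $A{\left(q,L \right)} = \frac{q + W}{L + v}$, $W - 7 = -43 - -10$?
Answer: $\frac{i \sqrt{37720590}}{58} \approx 105.89 i$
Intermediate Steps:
$W = -26$ ($W = 7 - 33 = -26$)
$A{\left(q,L \right)} = \frac{-26 + q}{-80 + L}$ ($A{\left(q,L \right)} = \frac{q - 26}{L - 80} = \frac{-26 + q}{-80 + L}$)
$\sqrt{-11211 + A{\left(-91,138 \right)}} = \sqrt{-11211 + \frac{-26 - 91}{-80 + 138}} = \sqrt{-11211 + \frac{1}{58} \left(-117\right)} = \sqrt{-11211 - \frac{117}{58}} = \sqrt{- \frac{650355}{58}} = \frac{i \sqrt{37720590}}{58}$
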